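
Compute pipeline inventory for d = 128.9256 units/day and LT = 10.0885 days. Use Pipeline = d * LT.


Pipeline = 128.9256 * 10.0885 = 1300.6659

1300.6659 units


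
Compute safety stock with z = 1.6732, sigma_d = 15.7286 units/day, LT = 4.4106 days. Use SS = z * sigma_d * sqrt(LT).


sqrt(LT) = sqrt(4.4106) = 2.1001
SS = 1.6732 * 15.7286 * 2.1001 = 55.2697

55.2697 units


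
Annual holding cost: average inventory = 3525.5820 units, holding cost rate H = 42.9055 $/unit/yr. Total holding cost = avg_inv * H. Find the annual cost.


Cost = 3525.5820 * 42.9055 = 151266.8585

151266.8585 $/yr


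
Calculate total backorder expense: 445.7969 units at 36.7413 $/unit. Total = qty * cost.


Total = 445.7969 * 36.7413 = 16379.1576

16379.1576 $


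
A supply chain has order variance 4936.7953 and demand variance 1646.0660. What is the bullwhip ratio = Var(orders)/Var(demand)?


BW = 4936.7953 / 1646.0660 = 2.9991

2.9991


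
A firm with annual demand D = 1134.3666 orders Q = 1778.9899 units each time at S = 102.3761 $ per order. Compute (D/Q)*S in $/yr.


Number of orders = D/Q = 0.6376
Cost = 0.6376 * 102.3761 = 65.2798

65.2798 $/yr


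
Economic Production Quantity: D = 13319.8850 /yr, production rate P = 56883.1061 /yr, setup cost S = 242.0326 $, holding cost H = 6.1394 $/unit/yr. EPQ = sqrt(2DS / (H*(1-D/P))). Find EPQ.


1 - D/P = 1 - 0.2342 = 0.7658
H*(1-D/P) = 4.7018
2DS = 6447692.7965
EPQ = sqrt(1371329.2071) = 1171.0377

1171.0377 units


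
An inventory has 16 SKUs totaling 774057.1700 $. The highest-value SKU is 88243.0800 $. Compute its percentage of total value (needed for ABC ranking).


Top item = 88243.0800
Total = 774057.1700
Percentage = 88243.0800 / 774057.1700 * 100 = 11.4001

11.4001%


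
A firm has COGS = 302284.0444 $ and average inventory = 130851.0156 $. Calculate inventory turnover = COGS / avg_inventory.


Turnover = 302284.0444 / 130851.0156 = 2.3101

2.3101


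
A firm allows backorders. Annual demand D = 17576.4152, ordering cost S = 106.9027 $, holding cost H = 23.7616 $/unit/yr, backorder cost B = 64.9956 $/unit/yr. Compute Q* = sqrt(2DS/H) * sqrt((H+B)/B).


sqrt(2DS/H) = 397.6827
sqrt((H+B)/B) = 1.1686
Q* = 397.6827 * 1.1686 = 464.7255

464.7255 units


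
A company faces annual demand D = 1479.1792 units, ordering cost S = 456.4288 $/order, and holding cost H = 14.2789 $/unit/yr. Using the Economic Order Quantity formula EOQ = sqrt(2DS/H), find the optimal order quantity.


2*D*S = 2 * 1479.1792 * 456.4288 = 1350279.9745
2*D*S/H = 94564.7056
EOQ = sqrt(94564.7056) = 307.5137

307.5137 units


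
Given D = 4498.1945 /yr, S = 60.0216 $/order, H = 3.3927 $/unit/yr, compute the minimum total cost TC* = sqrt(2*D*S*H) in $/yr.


2*D*S*H = 1831982.2139
TC* = sqrt(1831982.2139) = 1353.5074

1353.5074 $/yr


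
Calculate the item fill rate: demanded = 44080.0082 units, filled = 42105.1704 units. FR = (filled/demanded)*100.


FR = 42105.1704 / 44080.0082 * 100 = 95.5199

95.5199%


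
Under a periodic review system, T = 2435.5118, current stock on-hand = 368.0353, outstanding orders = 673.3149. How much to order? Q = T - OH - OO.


Inventory position = OH + OO = 368.0353 + 673.3149 = 1041.3502
Q = 2435.5118 - 1041.3502 = 1394.1616

1394.1616 units


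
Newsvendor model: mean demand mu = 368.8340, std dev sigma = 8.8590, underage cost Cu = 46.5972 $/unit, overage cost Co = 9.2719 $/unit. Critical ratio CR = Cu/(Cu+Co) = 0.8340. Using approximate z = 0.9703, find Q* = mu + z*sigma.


CR = Cu/(Cu+Co) = 46.5972/(46.5972+9.2719) = 0.8340
z = 0.9703
Q* = 368.8340 + 0.9703 * 8.8590 = 377.4299

377.4299 units


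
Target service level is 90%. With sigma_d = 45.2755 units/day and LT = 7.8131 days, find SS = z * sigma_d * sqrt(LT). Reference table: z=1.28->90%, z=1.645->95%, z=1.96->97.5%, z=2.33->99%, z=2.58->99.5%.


From the table, SL = 90% corresponds to z = 1.28
sqrt(LT) = sqrt(7.8131) = 2.7952
SS = 1.28 * 45.2755 * 2.7952 = 161.9888

161.9888 units


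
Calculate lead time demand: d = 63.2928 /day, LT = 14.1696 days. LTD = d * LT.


LTD = 63.2928 * 14.1696 = 896.8337

896.8337 units


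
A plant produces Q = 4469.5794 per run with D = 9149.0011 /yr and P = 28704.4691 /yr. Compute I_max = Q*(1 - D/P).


D/P = 0.3187
1 - D/P = 0.6813
I_max = 4469.5794 * 0.6813 = 3044.9864

3044.9864 units


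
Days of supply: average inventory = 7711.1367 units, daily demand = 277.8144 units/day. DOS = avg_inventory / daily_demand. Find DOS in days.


DOS = 7711.1367 / 277.8144 = 27.7564

27.7564 days


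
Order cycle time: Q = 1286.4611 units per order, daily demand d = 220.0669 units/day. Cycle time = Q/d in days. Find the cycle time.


Cycle = 1286.4611 / 220.0669 = 5.8458

5.8458 days


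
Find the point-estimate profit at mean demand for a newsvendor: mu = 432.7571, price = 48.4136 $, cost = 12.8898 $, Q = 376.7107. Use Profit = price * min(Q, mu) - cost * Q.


Sales at mu = min(376.7107, 432.7571) = 376.7107
Revenue = 48.4136 * 376.7107 = 18237.9211
Total cost = 12.8898 * 376.7107 = 4855.7256
Profit = 18237.9211 - 4855.7256 = 13382.1956

13382.1956 $


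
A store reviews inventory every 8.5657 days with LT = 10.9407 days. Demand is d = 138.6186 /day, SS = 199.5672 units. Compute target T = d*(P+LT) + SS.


P + LT = 19.5064
d*(P+LT) = 138.6186 * 19.5064 = 2703.9499
T = 2703.9499 + 199.5672 = 2903.5171

2903.5171 units


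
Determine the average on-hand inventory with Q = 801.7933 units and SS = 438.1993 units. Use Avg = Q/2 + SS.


Q/2 = 400.8967
Avg = 400.8967 + 438.1993 = 839.0960

839.0960 units


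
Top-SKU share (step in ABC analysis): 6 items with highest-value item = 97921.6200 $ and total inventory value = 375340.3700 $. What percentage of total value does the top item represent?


Top item = 97921.6200
Total = 375340.3700
Percentage = 97921.6200 / 375340.3700 * 100 = 26.0888

26.0888%


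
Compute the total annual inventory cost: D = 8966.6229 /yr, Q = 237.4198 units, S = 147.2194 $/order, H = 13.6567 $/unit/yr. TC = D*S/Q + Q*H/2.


Ordering cost = D*S/Q = 5560.0285
Holding cost = Q*H/2 = 1621.1855
TC = 5560.0285 + 1621.1855 = 7181.2139

7181.2139 $/yr


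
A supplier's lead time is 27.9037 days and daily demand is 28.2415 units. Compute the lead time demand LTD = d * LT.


LTD = 28.2415 * 27.9037 = 788.0423

788.0423 units


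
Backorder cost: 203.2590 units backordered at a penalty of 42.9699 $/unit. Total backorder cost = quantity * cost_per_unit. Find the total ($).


Total = 203.2590 * 42.9699 = 8734.0189

8734.0189 $


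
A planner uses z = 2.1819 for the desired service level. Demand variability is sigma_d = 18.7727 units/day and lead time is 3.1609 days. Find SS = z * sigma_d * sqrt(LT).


sqrt(LT) = sqrt(3.1609) = 1.7779
SS = 2.1819 * 18.7727 * 1.7779 = 72.8227

72.8227 units


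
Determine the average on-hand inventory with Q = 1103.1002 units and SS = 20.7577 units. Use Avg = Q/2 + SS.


Q/2 = 551.5501
Avg = 551.5501 + 20.7577 = 572.3078

572.3078 units


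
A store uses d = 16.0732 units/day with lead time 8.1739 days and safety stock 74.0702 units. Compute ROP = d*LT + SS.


d*LT = 16.0732 * 8.1739 = 131.3807
ROP = 131.3807 + 74.0702 = 205.4509

205.4509 units


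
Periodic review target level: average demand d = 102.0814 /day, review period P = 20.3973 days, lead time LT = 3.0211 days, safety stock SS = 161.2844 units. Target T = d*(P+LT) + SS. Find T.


P + LT = 23.4184
d*(P+LT) = 102.0814 * 23.4184 = 2390.5831
T = 2390.5831 + 161.2844 = 2551.8675

2551.8675 units


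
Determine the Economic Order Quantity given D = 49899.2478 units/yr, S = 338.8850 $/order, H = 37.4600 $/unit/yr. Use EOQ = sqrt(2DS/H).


2*D*S = 2 * 49899.2478 * 338.8850 = 33820213.1814
2*D*S/H = 902835.3759
EOQ = sqrt(902835.3759) = 950.1765

950.1765 units


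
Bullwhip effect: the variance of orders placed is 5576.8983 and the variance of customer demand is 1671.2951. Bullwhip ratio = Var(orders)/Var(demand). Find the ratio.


BW = 5576.8983 / 1671.2951 = 3.3369

3.3369


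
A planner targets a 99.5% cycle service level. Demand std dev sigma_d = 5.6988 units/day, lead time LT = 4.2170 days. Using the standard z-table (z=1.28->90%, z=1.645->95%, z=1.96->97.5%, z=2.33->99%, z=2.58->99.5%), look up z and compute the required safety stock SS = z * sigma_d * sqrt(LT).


From the table, SL = 99.5% corresponds to z = 2.58
sqrt(LT) = sqrt(4.2170) = 2.0535
SS = 2.58 * 5.6988 * 2.0535 = 30.1929

30.1929 units


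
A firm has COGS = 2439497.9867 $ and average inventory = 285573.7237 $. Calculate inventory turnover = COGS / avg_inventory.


Turnover = 2439497.9867 / 285573.7237 = 8.5424

8.5424


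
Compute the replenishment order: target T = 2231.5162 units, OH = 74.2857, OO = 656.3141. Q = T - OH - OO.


Inventory position = OH + OO = 74.2857 + 656.3141 = 730.5998
Q = 2231.5162 - 730.5998 = 1500.9164

1500.9164 units


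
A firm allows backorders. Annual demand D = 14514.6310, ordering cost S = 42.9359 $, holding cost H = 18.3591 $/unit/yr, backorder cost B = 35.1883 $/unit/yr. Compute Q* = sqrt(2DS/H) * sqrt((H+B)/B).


sqrt(2DS/H) = 260.5569
sqrt((H+B)/B) = 1.2336
Q* = 260.5569 * 1.2336 = 321.4198

321.4198 units


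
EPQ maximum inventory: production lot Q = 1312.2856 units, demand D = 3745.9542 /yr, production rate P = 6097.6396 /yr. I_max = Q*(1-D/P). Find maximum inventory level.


D/P = 0.6143
1 - D/P = 0.3857
I_max = 1312.2856 * 0.3857 = 506.1111

506.1111 units


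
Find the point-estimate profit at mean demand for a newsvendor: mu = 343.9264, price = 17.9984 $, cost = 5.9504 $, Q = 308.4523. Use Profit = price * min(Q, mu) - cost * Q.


Sales at mu = min(308.4523, 343.9264) = 308.4523
Revenue = 17.9984 * 308.4523 = 5551.6479
Total cost = 5.9504 * 308.4523 = 1835.4146
Profit = 5551.6479 - 1835.4146 = 3716.2333

3716.2333 $


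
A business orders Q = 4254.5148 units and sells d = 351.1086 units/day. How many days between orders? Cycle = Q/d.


Cycle = 4254.5148 / 351.1086 = 12.1174

12.1174 days


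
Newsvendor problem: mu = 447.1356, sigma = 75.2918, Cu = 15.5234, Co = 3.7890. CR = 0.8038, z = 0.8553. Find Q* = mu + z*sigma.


CR = Cu/(Cu+Co) = 15.5234/(15.5234+3.7890) = 0.8038
z = 0.8553
Q* = 447.1356 + 0.8553 * 75.2918 = 511.5327

511.5327 units


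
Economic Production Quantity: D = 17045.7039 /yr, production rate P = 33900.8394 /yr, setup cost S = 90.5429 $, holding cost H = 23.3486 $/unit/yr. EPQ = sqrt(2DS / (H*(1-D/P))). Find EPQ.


1 - D/P = 1 - 0.5028 = 0.4972
H*(1-D/P) = 11.6087
2DS = 3086734.9273
EPQ = sqrt(265898.9942) = 515.6539

515.6539 units


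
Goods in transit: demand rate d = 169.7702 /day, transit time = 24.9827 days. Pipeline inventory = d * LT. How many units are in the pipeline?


Pipeline = 169.7702 * 24.9827 = 4241.3180

4241.3180 units


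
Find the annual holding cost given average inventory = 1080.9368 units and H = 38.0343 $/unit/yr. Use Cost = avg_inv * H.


Cost = 1080.9368 * 38.0343 = 41112.6745

41112.6745 $/yr


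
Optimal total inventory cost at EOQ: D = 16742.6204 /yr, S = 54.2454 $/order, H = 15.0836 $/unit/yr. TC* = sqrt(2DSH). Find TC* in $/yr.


2*D*S*H = 27398156.9549
TC* = sqrt(27398156.9549) = 5234.3249

5234.3249 $/yr


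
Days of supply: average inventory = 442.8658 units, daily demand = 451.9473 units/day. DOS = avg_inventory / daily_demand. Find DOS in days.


DOS = 442.8658 / 451.9473 = 0.9799

0.9799 days


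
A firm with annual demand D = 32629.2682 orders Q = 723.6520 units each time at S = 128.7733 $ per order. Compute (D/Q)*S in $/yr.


Number of orders = D/Q = 45.0897
Cost = 45.0897 * 128.7733 = 5806.3524

5806.3524 $/yr


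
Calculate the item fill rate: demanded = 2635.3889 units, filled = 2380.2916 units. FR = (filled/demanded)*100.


FR = 2380.2916 / 2635.3889 * 100 = 90.3203

90.3203%


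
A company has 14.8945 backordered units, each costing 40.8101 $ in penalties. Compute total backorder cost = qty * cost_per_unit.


Total = 14.8945 * 40.8101 = 607.8460

607.8460 $


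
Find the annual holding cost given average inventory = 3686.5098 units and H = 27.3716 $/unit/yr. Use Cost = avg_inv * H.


Cost = 3686.5098 * 27.3716 = 100905.6716

100905.6716 $/yr


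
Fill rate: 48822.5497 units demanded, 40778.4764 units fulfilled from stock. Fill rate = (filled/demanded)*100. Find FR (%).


FR = 40778.4764 / 48822.5497 * 100 = 83.5239

83.5239%


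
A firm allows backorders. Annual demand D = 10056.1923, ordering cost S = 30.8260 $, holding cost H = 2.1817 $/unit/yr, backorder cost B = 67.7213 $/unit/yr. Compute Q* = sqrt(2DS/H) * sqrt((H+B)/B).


sqrt(2DS/H) = 533.0806
sqrt((H+B)/B) = 1.0160
Q* = 533.0806 * 1.0160 = 541.5993

541.5993 units


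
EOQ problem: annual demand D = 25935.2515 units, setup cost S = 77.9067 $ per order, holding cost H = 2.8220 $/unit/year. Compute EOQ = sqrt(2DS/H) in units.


2*D*S = 2 * 25935.2515 * 77.9067 = 4041059.7161
2*D*S/H = 1431984.3076
EOQ = sqrt(1431984.3076) = 1196.6555

1196.6555 units


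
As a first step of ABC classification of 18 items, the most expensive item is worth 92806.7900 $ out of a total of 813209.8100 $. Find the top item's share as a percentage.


Top item = 92806.7900
Total = 813209.8100
Percentage = 92806.7900 / 813209.8100 * 100 = 11.4124

11.4124%


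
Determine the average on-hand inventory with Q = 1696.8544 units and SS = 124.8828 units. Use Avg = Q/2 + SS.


Q/2 = 848.4272
Avg = 848.4272 + 124.8828 = 973.3100

973.3100 units


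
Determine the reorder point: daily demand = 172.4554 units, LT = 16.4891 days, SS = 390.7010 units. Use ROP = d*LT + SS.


d*LT = 172.4554 * 16.4891 = 2843.6343
ROP = 2843.6343 + 390.7010 = 3234.3353

3234.3353 units


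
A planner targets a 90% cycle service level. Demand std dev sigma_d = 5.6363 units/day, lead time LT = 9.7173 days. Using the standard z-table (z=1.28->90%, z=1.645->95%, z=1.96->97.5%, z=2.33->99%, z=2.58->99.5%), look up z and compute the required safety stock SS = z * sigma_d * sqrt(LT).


From the table, SL = 90% corresponds to z = 1.28
sqrt(LT) = sqrt(9.7173) = 3.1173
SS = 1.28 * 5.6363 * 3.1173 = 22.4893

22.4893 units


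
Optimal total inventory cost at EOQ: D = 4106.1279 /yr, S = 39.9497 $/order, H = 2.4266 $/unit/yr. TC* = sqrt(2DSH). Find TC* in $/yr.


2*D*S*H = 796112.0256
TC* = sqrt(796112.0256) = 892.2511

892.2511 $/yr


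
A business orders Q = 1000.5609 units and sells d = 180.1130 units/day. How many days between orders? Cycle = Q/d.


Cycle = 1000.5609 / 180.1130 = 5.5552

5.5552 days


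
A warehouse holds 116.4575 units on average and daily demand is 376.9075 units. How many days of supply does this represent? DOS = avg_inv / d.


DOS = 116.4575 / 376.9075 = 0.3090

0.3090 days


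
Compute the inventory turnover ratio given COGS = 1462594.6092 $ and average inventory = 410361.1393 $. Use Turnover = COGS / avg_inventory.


Turnover = 1462594.6092 / 410361.1393 = 3.5642

3.5642


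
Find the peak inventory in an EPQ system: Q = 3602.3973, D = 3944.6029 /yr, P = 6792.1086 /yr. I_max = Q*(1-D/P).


D/P = 0.5808
1 - D/P = 0.4192
I_max = 3602.3973 * 0.4192 = 1510.2595

1510.2595 units


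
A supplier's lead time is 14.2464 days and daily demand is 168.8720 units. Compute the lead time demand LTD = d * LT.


LTD = 168.8720 * 14.2464 = 2405.8181

2405.8181 units


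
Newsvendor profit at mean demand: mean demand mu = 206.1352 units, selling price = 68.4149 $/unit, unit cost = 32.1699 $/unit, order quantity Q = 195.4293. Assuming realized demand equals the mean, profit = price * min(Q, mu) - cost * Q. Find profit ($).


Sales at mu = min(195.4293, 206.1352) = 195.4293
Revenue = 68.4149 * 195.4293 = 13370.2760
Total cost = 32.1699 * 195.4293 = 6286.9410
Profit = 13370.2760 - 6286.9410 = 7083.3350

7083.3350 $


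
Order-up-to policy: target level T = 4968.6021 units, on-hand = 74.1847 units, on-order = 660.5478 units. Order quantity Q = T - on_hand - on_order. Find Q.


Inventory position = OH + OO = 74.1847 + 660.5478 = 734.7325
Q = 4968.6021 - 734.7325 = 4233.8696

4233.8696 units


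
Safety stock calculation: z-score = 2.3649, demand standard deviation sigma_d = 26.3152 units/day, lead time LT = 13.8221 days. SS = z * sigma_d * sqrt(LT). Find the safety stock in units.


sqrt(LT) = sqrt(13.8221) = 3.7178
SS = 2.3649 * 26.3152 * 3.7178 = 231.3697

231.3697 units


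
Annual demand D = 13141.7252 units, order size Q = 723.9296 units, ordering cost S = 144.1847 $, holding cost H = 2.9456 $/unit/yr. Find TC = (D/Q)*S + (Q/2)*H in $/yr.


Ordering cost = D*S/Q = 2617.4309
Holding cost = Q*H/2 = 1066.2035
TC = 2617.4309 + 1066.2035 = 3683.6344

3683.6344 $/yr


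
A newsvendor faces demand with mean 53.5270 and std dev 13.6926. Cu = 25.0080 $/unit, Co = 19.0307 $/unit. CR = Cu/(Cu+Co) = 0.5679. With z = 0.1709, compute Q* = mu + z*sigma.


CR = Cu/(Cu+Co) = 25.0080/(25.0080+19.0307) = 0.5679
z = 0.1709
Q* = 53.5270 + 0.1709 * 13.6926 = 55.8671

55.8671 units


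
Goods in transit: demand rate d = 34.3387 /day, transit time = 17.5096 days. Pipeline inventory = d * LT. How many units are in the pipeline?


Pipeline = 34.3387 * 17.5096 = 601.2569

601.2569 units


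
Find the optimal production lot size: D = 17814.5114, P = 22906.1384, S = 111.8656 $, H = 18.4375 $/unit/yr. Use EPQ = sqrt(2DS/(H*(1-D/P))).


1 - D/P = 1 - 0.7777 = 0.2223
H*(1-D/P) = 4.0983
2DS = 3985662.0129
EPQ = sqrt(972509.2342) = 986.1588

986.1588 units


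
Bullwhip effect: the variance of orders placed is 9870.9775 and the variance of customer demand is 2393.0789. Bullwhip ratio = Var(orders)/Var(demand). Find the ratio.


BW = 9870.9775 / 2393.0789 = 4.1248

4.1248


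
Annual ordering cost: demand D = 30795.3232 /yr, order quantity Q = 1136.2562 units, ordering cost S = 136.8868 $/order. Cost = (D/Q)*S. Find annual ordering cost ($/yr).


Number of orders = D/Q = 27.1024
Cost = 27.1024 * 136.8868 = 3709.9672

3709.9672 $/yr


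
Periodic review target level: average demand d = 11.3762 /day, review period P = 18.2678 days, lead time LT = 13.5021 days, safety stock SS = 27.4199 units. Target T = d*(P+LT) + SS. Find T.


P + LT = 31.7699
d*(P+LT) = 11.3762 * 31.7699 = 361.4207
T = 361.4207 + 27.4199 = 388.8406

388.8406 units


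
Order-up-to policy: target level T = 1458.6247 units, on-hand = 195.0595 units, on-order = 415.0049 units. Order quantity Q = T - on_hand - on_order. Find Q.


Inventory position = OH + OO = 195.0595 + 415.0049 = 610.0644
Q = 1458.6247 - 610.0644 = 848.5603

848.5603 units


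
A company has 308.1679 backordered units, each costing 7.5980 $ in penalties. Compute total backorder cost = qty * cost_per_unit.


Total = 308.1679 * 7.5980 = 2341.4597

2341.4597 $


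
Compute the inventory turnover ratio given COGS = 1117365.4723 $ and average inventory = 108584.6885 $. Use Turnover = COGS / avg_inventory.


Turnover = 1117365.4723 / 108584.6885 = 10.2903

10.2903


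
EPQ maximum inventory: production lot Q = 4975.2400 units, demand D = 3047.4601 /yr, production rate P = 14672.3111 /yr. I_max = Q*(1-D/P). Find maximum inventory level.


D/P = 0.2077
1 - D/P = 0.7923
I_max = 4975.2400 * 0.7923 = 3941.8755

3941.8755 units


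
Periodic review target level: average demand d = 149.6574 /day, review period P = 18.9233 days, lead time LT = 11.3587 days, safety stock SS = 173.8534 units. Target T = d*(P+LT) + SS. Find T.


P + LT = 30.2820
d*(P+LT) = 149.6574 * 30.2820 = 4531.9254
T = 4531.9254 + 173.8534 = 4705.7788

4705.7788 units


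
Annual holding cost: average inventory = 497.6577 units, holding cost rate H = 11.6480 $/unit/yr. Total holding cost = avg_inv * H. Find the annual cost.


Cost = 497.6577 * 11.6480 = 5796.7169

5796.7169 $/yr


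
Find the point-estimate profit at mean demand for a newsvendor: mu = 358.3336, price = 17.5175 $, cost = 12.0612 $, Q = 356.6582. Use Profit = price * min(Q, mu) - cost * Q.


Sales at mu = min(356.6582, 358.3336) = 356.6582
Revenue = 17.5175 * 356.6582 = 6247.7600
Total cost = 12.0612 * 356.6582 = 4301.7259
Profit = 6247.7600 - 4301.7259 = 1946.0341

1946.0341 $


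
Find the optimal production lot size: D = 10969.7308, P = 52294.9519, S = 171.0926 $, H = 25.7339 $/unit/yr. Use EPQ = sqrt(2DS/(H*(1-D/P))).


1 - D/P = 1 - 0.2098 = 0.7902
H*(1-D/P) = 20.3358
2DS = 3753679.5277
EPQ = sqrt(184584.8975) = 429.6334

429.6334 units


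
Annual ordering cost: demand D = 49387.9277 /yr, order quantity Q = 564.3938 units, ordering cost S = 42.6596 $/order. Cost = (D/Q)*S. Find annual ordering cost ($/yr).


Number of orders = D/Q = 87.5061
Cost = 87.5061 * 42.6596 = 3732.9773

3732.9773 $/yr


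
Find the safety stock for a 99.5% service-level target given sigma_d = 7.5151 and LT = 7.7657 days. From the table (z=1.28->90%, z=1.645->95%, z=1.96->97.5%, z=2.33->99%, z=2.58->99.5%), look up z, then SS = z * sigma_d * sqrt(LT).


From the table, SL = 99.5% corresponds to z = 2.58
sqrt(LT) = sqrt(7.7657) = 2.7867
SS = 2.58 * 7.5151 * 2.7867 = 54.0312

54.0312 units


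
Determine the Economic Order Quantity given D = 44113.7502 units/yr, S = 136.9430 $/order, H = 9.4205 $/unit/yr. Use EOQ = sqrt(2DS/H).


2*D*S = 2 * 44113.7502 * 136.9430 = 12082138.5873
2*D*S/H = 1282536.8704
EOQ = sqrt(1282536.8704) = 1132.4914

1132.4914 units


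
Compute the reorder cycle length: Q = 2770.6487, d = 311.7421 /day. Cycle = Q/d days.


Cycle = 2770.6487 / 311.7421 = 8.8876

8.8876 days


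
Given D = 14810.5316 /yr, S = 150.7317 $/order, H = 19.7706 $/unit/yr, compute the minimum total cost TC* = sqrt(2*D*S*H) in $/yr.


2*D*S*H = 88272431.5000
TC* = sqrt(88272431.5000) = 9395.3409

9395.3409 $/yr


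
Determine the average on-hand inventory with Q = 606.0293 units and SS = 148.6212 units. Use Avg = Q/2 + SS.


Q/2 = 303.0147
Avg = 303.0147 + 148.6212 = 451.6359

451.6359 units


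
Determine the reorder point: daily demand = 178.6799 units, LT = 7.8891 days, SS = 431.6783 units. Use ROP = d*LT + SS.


d*LT = 178.6799 * 7.8891 = 1409.6236
ROP = 1409.6236 + 431.6783 = 1841.3019

1841.3019 units


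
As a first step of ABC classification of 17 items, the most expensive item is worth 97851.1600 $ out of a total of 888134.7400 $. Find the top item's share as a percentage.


Top item = 97851.1600
Total = 888134.7400
Percentage = 97851.1600 / 888134.7400 * 100 = 11.0176

11.0176%


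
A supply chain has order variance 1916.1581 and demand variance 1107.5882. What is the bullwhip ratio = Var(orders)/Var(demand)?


BW = 1916.1581 / 1107.5882 = 1.7300

1.7300


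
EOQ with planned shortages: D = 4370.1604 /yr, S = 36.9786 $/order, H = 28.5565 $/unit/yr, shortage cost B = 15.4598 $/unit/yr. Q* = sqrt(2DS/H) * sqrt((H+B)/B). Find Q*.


sqrt(2DS/H) = 106.3865
sqrt((H+B)/B) = 1.6873
Q* = 106.3865 * 1.6873 = 179.5111

179.5111 units


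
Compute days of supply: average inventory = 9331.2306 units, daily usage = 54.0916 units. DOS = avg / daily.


DOS = 9331.2306 / 54.0916 = 172.5079

172.5079 days


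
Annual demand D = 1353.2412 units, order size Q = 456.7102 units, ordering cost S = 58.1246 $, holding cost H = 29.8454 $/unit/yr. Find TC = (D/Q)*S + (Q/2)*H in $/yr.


Ordering cost = D*S/Q = 172.2243
Holding cost = Q*H/2 = 6815.3493
TC = 172.2243 + 6815.3493 = 6987.5736

6987.5736 $/yr


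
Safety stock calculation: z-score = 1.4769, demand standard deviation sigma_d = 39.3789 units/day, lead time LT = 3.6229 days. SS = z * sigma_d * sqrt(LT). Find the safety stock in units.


sqrt(LT) = sqrt(3.6229) = 1.9034
SS = 1.4769 * 39.3789 * 1.9034 = 110.6988

110.6988 units


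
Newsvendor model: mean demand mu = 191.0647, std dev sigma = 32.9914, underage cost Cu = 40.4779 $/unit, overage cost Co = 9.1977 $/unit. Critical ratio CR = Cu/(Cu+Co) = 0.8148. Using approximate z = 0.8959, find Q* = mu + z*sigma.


CR = Cu/(Cu+Co) = 40.4779/(40.4779+9.1977) = 0.8148
z = 0.8959
Q* = 191.0647 + 0.8959 * 32.9914 = 220.6217

220.6217 units


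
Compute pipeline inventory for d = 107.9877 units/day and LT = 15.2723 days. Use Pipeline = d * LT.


Pipeline = 107.9877 * 15.2723 = 1649.2206

1649.2206 units


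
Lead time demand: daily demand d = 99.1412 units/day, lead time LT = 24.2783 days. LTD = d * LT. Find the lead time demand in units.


LTD = 99.1412 * 24.2783 = 2406.9798

2406.9798 units


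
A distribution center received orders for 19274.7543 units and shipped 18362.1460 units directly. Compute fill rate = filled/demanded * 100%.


FR = 18362.1460 / 19274.7543 * 100 = 95.2653

95.2653%


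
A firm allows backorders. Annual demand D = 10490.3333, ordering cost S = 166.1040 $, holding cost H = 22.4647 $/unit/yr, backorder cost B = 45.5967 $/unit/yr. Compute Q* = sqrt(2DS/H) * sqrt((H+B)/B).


sqrt(2DS/H) = 393.8668
sqrt((H+B)/B) = 1.2218
Q* = 393.8668 * 1.2218 = 481.2083

481.2083 units


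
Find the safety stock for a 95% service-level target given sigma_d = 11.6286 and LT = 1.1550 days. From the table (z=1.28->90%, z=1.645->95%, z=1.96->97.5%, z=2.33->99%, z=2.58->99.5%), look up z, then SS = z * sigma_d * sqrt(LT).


From the table, SL = 95% corresponds to z = 1.645
sqrt(LT) = sqrt(1.1550) = 1.0747
SS = 1.645 * 11.6286 * 1.0747 = 20.5582

20.5582 units


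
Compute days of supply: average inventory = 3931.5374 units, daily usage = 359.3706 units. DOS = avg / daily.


DOS = 3931.5374 / 359.3706 = 10.9401

10.9401 days


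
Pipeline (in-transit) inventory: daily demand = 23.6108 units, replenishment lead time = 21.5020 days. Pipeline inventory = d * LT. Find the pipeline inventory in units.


Pipeline = 23.6108 * 21.5020 = 507.6794

507.6794 units


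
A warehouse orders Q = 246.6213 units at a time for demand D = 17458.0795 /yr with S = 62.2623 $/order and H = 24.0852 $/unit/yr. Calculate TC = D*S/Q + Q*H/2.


Ordering cost = D*S/Q = 4407.4870
Holding cost = Q*H/2 = 2969.9617
TC = 4407.4870 + 2969.9617 = 7377.4487

7377.4487 $/yr


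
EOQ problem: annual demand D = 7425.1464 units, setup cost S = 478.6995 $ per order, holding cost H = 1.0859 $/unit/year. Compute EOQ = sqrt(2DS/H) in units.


2*D*S = 2 * 7425.1464 * 478.6995 = 7108827.7382
2*D*S/H = 6546484.7023
EOQ = sqrt(6546484.7023) = 2558.6099

2558.6099 units


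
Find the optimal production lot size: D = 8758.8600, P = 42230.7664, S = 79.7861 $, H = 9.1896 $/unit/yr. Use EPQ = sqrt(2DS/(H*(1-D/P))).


1 - D/P = 1 - 0.2074 = 0.7926
H*(1-D/P) = 7.2836
2DS = 1397670.5597
EPQ = sqrt(191891.9358) = 438.0547

438.0547 units


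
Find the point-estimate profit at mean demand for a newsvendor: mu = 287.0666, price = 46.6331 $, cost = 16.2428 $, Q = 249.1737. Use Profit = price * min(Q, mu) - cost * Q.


Sales at mu = min(249.1737, 287.0666) = 249.1737
Revenue = 46.6331 * 249.1737 = 11619.7421
Total cost = 16.2428 * 249.1737 = 4047.2786
Profit = 11619.7421 - 4047.2786 = 7572.4635

7572.4635 $


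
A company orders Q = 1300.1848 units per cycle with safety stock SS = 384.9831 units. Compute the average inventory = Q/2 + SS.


Q/2 = 650.0924
Avg = 650.0924 + 384.9831 = 1035.0755

1035.0755 units


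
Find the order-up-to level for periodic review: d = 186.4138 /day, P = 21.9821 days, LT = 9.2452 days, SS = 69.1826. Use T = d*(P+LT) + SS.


P + LT = 31.2273
d*(P+LT) = 186.4138 * 31.2273 = 5821.1997
T = 5821.1997 + 69.1826 = 5890.3823

5890.3823 units


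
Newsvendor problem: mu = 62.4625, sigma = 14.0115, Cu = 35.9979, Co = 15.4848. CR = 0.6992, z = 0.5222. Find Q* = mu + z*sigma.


CR = Cu/(Cu+Co) = 35.9979/(35.9979+15.4848) = 0.6992
z = 0.5222
Q* = 62.4625 + 0.5222 * 14.0115 = 69.7793

69.7793 units


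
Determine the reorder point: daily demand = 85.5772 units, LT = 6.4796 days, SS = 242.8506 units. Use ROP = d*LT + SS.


d*LT = 85.5772 * 6.4796 = 554.5060
ROP = 554.5060 + 242.8506 = 797.3566

797.3566 units


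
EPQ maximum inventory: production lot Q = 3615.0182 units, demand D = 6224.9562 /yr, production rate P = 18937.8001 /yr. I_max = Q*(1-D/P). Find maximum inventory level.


D/P = 0.3287
1 - D/P = 0.6713
I_max = 3615.0182 * 0.6713 = 2426.7424

2426.7424 units


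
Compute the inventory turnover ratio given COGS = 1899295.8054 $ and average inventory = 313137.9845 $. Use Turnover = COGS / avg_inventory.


Turnover = 1899295.8054 / 313137.9845 = 6.0654

6.0654


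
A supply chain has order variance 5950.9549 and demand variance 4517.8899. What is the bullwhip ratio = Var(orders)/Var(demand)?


BW = 5950.9549 / 4517.8899 = 1.3172

1.3172


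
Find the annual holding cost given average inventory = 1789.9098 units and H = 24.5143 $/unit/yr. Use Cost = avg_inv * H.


Cost = 1789.9098 * 24.5143 = 43878.3858

43878.3858 $/yr


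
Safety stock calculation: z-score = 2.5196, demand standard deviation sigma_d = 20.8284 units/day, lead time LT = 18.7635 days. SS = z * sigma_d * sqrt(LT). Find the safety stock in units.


sqrt(LT) = sqrt(18.7635) = 4.3317
SS = 2.5196 * 20.8284 * 4.3317 = 227.3236

227.3236 units


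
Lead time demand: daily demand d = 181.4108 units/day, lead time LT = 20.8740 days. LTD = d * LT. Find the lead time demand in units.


LTD = 181.4108 * 20.8740 = 3786.7690

3786.7690 units


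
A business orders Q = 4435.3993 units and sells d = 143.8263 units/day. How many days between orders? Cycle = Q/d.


Cycle = 4435.3993 / 143.8263 = 30.8386

30.8386 days


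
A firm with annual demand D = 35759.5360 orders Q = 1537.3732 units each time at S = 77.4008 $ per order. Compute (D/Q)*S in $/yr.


Number of orders = D/Q = 23.2602
Cost = 23.2602 * 77.4008 = 1800.3545

1800.3545 $/yr


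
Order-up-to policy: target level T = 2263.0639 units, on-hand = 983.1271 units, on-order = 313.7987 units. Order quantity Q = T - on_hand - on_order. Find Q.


Inventory position = OH + OO = 983.1271 + 313.7987 = 1296.9258
Q = 2263.0639 - 1296.9258 = 966.1381

966.1381 units


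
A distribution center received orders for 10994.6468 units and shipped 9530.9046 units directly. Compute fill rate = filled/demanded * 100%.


FR = 9530.9046 / 10994.6468 * 100 = 86.6868

86.6868%


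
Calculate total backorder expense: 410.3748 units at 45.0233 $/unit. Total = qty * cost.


Total = 410.3748 * 45.0233 = 18476.4277

18476.4277 $


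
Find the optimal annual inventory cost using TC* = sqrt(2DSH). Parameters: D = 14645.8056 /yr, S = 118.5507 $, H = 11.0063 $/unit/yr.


2*D*S*H = 38219828.1391
TC* = sqrt(38219828.1391) = 6182.2187

6182.2187 $/yr


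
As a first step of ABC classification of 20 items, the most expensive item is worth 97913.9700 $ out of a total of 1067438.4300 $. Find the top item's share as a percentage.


Top item = 97913.9700
Total = 1067438.4300
Percentage = 97913.9700 / 1067438.4300 * 100 = 9.1728

9.1728%


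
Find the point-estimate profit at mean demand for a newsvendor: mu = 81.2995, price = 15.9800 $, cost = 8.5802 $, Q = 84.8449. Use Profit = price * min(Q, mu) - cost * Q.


Sales at mu = min(84.8449, 81.2995) = 81.2995
Revenue = 15.9800 * 81.2995 = 1299.1660
Total cost = 8.5802 * 84.8449 = 727.9862
Profit = 1299.1660 - 727.9862 = 571.1798

571.1798 $


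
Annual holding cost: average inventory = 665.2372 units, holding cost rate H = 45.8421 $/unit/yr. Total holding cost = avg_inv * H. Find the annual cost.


Cost = 665.2372 * 45.8421 = 30495.8702

30495.8702 $/yr


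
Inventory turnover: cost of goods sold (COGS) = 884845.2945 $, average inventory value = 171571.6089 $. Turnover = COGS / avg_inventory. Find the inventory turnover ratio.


Turnover = 884845.2945 / 171571.6089 = 5.1573

5.1573


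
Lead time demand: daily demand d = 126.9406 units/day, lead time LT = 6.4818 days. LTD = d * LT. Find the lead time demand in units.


LTD = 126.9406 * 6.4818 = 822.8036

822.8036 units


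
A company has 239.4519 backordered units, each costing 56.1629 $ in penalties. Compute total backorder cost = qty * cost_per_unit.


Total = 239.4519 * 56.1629 = 13448.3131

13448.3131 $


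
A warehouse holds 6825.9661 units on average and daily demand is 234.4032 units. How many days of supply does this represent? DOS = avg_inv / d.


DOS = 6825.9661 / 234.4032 = 29.1206

29.1206 days


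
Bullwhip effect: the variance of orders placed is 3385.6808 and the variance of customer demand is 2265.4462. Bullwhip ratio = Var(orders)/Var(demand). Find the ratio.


BW = 3385.6808 / 2265.4462 = 1.4945

1.4945


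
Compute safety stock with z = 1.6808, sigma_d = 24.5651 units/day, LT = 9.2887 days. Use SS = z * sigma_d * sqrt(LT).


sqrt(LT) = sqrt(9.2887) = 3.0477
SS = 1.6808 * 24.5651 * 3.0477 = 125.8381

125.8381 units


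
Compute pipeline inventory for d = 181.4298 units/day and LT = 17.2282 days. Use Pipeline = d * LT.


Pipeline = 181.4298 * 17.2282 = 3125.7089

3125.7089 units


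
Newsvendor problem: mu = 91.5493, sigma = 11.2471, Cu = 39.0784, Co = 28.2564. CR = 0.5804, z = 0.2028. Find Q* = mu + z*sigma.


CR = Cu/(Cu+Co) = 39.0784/(39.0784+28.2564) = 0.5804
z = 0.2028
Q* = 91.5493 + 0.2028 * 11.2471 = 93.8302

93.8302 units


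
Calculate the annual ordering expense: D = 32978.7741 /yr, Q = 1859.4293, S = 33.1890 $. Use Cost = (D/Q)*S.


Number of orders = D/Q = 17.7360
Cost = 17.7360 * 33.1890 = 588.6390

588.6390 $/yr


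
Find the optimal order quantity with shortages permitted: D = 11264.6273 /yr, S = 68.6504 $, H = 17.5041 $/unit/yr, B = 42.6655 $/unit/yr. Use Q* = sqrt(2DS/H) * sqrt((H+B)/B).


sqrt(2DS/H) = 297.2522
sqrt((H+B)/B) = 1.1875
Q* = 297.2522 * 1.1875 = 353.0004

353.0004 units


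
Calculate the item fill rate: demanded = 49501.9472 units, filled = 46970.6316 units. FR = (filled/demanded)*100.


FR = 46970.6316 / 49501.9472 * 100 = 94.8864

94.8864%


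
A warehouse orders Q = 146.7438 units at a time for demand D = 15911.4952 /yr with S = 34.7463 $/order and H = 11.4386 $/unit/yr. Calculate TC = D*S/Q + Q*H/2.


Ordering cost = D*S/Q = 3767.5567
Holding cost = Q*H/2 = 839.2718
TC = 3767.5567 + 839.2718 = 4606.8285

4606.8285 $/yr


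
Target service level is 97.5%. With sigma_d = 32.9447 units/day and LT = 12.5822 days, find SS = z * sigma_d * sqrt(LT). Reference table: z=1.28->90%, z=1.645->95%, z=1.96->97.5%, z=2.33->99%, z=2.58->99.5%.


From the table, SL = 97.5% corresponds to z = 1.96
sqrt(LT) = sqrt(12.5822) = 3.5471
SS = 1.96 * 32.9447 * 3.5471 = 229.0445

229.0445 units


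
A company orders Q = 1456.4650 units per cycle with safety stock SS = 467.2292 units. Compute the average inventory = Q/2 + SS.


Q/2 = 728.2325
Avg = 728.2325 + 467.2292 = 1195.4617

1195.4617 units


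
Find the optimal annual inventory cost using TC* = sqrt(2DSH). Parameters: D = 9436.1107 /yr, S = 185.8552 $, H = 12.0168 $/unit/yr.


2*D*S*H = 42148931.8010
TC* = sqrt(42148931.8010) = 6492.2209

6492.2209 $/yr


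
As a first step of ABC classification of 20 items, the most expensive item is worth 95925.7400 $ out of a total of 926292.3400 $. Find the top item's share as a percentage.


Top item = 95925.7400
Total = 926292.3400
Percentage = 95925.7400 / 926292.3400 * 100 = 10.3559

10.3559%


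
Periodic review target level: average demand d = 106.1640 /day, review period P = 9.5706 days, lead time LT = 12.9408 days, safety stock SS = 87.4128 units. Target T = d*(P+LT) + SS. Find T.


P + LT = 22.5114
d*(P+LT) = 106.1640 * 22.5114 = 2389.9003
T = 2389.9003 + 87.4128 = 2477.3131

2477.3131 units


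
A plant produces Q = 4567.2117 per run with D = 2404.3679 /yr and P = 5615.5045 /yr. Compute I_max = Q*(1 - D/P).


D/P = 0.4282
1 - D/P = 0.5718
I_max = 4567.2117 * 0.5718 = 2611.6871

2611.6871 units


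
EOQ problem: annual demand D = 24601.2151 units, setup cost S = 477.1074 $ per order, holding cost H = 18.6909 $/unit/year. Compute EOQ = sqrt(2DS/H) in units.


2*D*S = 2 * 24601.2151 * 477.1074 = 23474843.5464
2*D*S/H = 1255950.4115
EOQ = sqrt(1255950.4115) = 1120.6919

1120.6919 units


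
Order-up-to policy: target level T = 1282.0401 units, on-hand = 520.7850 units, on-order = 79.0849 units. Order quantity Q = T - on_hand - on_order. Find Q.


Inventory position = OH + OO = 520.7850 + 79.0849 = 599.8699
Q = 1282.0401 - 599.8699 = 682.1702

682.1702 units


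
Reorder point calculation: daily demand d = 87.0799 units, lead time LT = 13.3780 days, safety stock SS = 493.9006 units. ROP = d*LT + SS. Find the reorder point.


d*LT = 87.0799 * 13.3780 = 1164.9549
ROP = 1164.9549 + 493.9006 = 1658.8555

1658.8555 units


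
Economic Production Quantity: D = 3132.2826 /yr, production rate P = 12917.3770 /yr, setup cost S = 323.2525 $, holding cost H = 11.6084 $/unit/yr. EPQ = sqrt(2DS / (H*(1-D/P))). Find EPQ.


1 - D/P = 1 - 0.2425 = 0.7575
H*(1-D/P) = 8.7935
2DS = 2025036.3623
EPQ = sqrt(230287.1879) = 479.8825

479.8825 units


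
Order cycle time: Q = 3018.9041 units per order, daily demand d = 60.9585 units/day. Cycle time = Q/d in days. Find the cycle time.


Cycle = 3018.9041 / 60.9585 = 49.5239

49.5239 days


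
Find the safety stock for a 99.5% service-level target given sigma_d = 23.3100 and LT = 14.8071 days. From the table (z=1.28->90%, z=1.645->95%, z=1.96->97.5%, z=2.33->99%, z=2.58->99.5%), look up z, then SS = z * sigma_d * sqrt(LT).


From the table, SL = 99.5% corresponds to z = 2.58
sqrt(LT) = sqrt(14.8071) = 3.8480
SS = 2.58 * 23.3100 * 3.8480 = 231.4179

231.4179 units


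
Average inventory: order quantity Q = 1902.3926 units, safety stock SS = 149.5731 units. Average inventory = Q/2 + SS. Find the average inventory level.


Q/2 = 951.1963
Avg = 951.1963 + 149.5731 = 1100.7694

1100.7694 units


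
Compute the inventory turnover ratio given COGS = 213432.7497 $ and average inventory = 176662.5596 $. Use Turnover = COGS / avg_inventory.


Turnover = 213432.7497 / 176662.5596 = 1.2081

1.2081


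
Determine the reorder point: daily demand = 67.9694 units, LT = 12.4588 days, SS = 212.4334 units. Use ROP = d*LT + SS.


d*LT = 67.9694 * 12.4588 = 846.8172
ROP = 846.8172 + 212.4334 = 1059.2506

1059.2506 units


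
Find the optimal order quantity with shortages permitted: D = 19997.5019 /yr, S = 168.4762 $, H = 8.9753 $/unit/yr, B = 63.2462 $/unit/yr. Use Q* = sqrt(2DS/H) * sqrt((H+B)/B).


sqrt(2DS/H) = 866.4583
sqrt((H+B)/B) = 1.0686
Q* = 866.4583 * 1.0686 = 925.8992

925.8992 units


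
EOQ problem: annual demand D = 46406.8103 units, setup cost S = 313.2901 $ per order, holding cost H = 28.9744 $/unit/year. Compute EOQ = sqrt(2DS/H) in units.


2*D*S = 2 * 46406.8103 * 313.2901 = 29077588.4791
2*D*S/H = 1003561.3672
EOQ = sqrt(1003561.3672) = 1001.7791

1001.7791 units


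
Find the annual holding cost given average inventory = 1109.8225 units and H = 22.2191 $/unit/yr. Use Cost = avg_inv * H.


Cost = 1109.8225 * 22.2191 = 24659.2571

24659.2571 $/yr


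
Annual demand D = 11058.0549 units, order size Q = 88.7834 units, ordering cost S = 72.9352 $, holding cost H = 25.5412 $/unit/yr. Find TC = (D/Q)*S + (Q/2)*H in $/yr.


Ordering cost = D*S/Q = 9084.1469
Holding cost = Q*H/2 = 1133.8173
TC = 9084.1469 + 1133.8173 = 10217.9642

10217.9642 $/yr


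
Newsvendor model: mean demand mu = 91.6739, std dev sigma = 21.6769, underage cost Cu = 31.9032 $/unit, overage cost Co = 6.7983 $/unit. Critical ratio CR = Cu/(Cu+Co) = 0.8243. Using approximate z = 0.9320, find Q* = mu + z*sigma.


CR = Cu/(Cu+Co) = 31.9032/(31.9032+6.7983) = 0.8243
z = 0.9320
Q* = 91.6739 + 0.9320 * 21.6769 = 111.8768

111.8768 units


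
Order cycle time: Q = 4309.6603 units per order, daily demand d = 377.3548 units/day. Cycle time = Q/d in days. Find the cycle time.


Cycle = 4309.6603 / 377.3548 = 11.4207

11.4207 days
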